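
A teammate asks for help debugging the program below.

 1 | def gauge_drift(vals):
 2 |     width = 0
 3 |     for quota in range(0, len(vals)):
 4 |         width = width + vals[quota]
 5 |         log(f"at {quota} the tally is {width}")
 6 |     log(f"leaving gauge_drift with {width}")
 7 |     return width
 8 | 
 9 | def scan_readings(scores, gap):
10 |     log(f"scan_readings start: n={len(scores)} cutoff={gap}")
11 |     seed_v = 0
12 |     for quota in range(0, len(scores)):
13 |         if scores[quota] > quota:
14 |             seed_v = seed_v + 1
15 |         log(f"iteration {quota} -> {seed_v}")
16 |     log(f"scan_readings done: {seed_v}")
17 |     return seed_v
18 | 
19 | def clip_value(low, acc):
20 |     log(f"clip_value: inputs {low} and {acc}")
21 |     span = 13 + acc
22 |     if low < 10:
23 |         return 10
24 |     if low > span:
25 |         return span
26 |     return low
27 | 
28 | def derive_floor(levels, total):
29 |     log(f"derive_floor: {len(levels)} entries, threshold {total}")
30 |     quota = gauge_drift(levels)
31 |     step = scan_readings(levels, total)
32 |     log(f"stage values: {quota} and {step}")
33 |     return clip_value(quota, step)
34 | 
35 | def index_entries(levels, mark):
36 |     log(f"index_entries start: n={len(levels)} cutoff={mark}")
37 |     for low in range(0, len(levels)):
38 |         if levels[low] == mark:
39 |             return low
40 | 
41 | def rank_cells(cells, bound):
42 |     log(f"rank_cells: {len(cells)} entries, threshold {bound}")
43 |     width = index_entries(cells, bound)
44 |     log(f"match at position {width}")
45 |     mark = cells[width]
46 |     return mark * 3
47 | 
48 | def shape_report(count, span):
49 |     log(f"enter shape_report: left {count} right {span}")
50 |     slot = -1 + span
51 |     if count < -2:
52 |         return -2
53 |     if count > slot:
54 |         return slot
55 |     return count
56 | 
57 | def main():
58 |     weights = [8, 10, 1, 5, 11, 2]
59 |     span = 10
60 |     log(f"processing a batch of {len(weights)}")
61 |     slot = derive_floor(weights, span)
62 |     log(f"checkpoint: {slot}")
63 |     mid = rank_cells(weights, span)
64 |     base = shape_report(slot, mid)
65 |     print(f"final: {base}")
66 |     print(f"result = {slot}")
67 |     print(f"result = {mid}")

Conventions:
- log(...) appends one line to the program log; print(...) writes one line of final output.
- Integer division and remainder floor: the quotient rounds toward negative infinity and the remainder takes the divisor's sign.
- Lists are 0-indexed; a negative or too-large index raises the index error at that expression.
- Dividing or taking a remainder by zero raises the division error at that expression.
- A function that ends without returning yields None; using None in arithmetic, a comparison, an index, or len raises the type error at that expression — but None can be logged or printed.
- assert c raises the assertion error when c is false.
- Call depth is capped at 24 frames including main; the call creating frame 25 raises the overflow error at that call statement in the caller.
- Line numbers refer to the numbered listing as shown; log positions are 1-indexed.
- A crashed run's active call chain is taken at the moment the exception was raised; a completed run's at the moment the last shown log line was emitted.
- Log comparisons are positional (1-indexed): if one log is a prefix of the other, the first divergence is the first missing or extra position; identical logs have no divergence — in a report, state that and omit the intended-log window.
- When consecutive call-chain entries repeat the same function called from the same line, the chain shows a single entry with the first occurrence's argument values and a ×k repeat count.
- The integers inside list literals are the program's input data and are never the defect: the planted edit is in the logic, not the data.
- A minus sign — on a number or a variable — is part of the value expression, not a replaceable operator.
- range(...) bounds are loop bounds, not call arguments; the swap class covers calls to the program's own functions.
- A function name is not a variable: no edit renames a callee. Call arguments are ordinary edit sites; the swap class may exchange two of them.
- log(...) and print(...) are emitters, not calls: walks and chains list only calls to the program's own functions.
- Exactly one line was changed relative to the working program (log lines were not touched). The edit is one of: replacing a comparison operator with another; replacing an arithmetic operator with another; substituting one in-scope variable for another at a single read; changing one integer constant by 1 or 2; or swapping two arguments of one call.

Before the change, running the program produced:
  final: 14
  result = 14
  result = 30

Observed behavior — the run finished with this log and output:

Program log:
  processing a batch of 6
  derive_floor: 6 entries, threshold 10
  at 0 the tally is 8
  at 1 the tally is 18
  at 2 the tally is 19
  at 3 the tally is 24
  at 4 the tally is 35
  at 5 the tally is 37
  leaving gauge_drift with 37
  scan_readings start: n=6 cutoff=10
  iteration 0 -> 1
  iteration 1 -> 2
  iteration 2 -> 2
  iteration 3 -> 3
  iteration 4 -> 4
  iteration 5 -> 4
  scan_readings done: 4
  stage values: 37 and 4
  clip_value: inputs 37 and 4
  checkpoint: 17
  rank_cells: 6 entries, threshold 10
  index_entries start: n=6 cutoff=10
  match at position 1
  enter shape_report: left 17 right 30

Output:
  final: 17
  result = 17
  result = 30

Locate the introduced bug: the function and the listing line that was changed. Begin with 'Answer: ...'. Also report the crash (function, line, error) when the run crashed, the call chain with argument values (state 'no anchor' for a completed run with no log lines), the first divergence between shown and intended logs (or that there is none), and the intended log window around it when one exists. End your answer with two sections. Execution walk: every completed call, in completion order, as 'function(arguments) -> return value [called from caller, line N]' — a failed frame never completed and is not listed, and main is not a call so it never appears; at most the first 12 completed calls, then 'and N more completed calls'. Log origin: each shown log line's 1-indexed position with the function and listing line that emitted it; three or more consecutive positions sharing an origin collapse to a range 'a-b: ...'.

Answer: the defect is in scan_readings at line 13.
Key observation: The log first diverges at position 11: the faulty run prints 'iteration 0 -> 1' where the working version prints 'iteration 0 -> 0'.
Call chain: main -> shape_report(17, 30) (called at line 64).
First divergence: position 11; shown 'iteration 0 -> 1' vs intended 'iteration 0 -> 0'.
Intended log window:
  9: leaving gauge_drift with 37
  10: scan_readings start: n=6 cutoff=10
  11: iteration 0 -> 0
  12: iteration 1 -> 0
Execution walk:
  gauge_drift([8, 10, 1, 5, 11, 2]) -> 37  [called from derive_floor, line 30]
  scan_readings([8, 10, 1, 5, 11, 2], 10) -> 4  [called from derive_floor, line 31]
  clip_value(37, 4) -> 17  [called from derive_floor, line 33]
  derive_floor([8, 10, 1, 5, 11, 2], 10) -> 17  [called from main, line 61]
  index_entries([8, 10, 1, 5, 11, 2], 10) -> 1  [called from rank_cells, line 43]
  rank_cells([8, 10, 1, 5, 11, 2], 10) -> 30  [called from main, line 63]
  shape_report(17, 30) -> 17  [called from main, line 64]
Origin of each log line:
  1 — main, line 60
  2 — derive_floor, line 29
  3-8 — gauge_drift, line 5
  9 — gauge_drift, line 6
  10 — scan_readings, line 10
  11-16 — scan_readings, line 15
  17 — scan_readings, line 16
  18 — derive_floor, line 32
  19 — clip_value, line 20
  20 — main, line 62
  21 — rank_cells, line 42
  22 — index_entries, line 36
  23 — rank_cells, line 44
  24 — shape_report, line 49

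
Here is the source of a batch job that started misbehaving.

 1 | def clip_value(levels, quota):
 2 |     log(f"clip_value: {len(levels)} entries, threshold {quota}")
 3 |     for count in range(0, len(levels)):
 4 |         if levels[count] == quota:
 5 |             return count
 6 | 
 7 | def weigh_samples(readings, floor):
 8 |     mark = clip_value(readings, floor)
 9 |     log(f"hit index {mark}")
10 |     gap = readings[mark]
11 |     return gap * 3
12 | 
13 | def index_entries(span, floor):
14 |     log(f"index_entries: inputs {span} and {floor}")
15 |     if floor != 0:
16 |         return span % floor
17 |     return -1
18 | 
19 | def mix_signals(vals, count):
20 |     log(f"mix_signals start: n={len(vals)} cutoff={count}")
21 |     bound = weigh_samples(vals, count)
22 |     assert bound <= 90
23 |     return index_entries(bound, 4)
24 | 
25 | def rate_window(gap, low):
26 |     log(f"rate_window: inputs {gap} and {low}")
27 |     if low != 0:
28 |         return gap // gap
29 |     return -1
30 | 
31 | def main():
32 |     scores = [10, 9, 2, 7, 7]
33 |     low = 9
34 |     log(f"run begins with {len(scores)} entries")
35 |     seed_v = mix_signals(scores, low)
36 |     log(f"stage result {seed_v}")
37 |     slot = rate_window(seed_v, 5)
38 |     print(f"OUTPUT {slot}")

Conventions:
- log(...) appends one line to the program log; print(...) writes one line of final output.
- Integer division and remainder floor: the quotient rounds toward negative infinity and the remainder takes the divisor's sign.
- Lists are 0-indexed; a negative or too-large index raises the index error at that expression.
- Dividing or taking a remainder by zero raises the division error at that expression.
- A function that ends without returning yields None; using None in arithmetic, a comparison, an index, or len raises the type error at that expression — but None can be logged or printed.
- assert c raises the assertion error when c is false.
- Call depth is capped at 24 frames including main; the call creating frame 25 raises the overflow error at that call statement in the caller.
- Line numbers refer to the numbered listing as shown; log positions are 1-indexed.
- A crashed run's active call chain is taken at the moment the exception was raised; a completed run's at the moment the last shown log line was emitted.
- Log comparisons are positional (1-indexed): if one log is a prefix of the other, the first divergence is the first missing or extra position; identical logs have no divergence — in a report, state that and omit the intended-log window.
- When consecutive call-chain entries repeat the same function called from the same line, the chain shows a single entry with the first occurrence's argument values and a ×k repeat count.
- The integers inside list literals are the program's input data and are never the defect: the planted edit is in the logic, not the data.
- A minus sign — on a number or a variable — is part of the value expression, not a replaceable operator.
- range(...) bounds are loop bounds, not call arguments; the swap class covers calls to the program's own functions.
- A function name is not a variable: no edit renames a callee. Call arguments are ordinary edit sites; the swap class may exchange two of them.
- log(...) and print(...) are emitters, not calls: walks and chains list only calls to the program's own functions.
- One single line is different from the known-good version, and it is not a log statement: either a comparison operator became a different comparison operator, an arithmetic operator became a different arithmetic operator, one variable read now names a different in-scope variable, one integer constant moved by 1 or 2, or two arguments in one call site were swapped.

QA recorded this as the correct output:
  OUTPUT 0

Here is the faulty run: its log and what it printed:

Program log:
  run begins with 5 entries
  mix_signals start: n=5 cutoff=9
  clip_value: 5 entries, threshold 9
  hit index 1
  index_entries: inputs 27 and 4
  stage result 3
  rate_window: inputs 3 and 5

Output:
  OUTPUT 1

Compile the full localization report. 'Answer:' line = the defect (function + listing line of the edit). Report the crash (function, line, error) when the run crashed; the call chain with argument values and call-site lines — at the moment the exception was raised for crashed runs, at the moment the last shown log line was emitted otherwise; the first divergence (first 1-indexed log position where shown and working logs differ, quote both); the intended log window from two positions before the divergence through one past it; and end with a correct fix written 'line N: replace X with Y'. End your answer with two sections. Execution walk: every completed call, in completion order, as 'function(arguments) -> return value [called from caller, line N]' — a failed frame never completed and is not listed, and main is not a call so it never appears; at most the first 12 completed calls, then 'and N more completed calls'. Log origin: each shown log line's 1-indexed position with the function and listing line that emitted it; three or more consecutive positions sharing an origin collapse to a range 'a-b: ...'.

Answer: the defect is in rate_window at line 28.
Key fact: No log line changed; the fault shows up purely in the output.
Call chain: main -> rate_window(3, 5) (called at line 37).
First divergence: none (the log streams are identical).
Execution walk:
  clip_value([10, 9, 2, 7, 7], 9) -> 1  [called from weigh_samples, line 8]
  weigh_samples([10, 9, 2, 7, 7], 9) -> 27  [called from mix_signals, line 21]
  index_entries(27, 4) -> 3  [called from mix_signals, line 23]
  mix_signals([10, 9, 2, 7, 7], 9) -> 3  [called from main, line 35]
  rate_window(3, 5) -> 1  [called from main, line 37]
Log origin:
  1: from main, line 34
  2: from mix_signals, line 20
  3: from clip_value, line 2
  4: from weigh_samples, line 9
  5: from index_entries, line 14
  6: from main, line 36
  7: from rate_window, line 26
A correct fix: line 28: replace `gap // gap` with `gap // low`.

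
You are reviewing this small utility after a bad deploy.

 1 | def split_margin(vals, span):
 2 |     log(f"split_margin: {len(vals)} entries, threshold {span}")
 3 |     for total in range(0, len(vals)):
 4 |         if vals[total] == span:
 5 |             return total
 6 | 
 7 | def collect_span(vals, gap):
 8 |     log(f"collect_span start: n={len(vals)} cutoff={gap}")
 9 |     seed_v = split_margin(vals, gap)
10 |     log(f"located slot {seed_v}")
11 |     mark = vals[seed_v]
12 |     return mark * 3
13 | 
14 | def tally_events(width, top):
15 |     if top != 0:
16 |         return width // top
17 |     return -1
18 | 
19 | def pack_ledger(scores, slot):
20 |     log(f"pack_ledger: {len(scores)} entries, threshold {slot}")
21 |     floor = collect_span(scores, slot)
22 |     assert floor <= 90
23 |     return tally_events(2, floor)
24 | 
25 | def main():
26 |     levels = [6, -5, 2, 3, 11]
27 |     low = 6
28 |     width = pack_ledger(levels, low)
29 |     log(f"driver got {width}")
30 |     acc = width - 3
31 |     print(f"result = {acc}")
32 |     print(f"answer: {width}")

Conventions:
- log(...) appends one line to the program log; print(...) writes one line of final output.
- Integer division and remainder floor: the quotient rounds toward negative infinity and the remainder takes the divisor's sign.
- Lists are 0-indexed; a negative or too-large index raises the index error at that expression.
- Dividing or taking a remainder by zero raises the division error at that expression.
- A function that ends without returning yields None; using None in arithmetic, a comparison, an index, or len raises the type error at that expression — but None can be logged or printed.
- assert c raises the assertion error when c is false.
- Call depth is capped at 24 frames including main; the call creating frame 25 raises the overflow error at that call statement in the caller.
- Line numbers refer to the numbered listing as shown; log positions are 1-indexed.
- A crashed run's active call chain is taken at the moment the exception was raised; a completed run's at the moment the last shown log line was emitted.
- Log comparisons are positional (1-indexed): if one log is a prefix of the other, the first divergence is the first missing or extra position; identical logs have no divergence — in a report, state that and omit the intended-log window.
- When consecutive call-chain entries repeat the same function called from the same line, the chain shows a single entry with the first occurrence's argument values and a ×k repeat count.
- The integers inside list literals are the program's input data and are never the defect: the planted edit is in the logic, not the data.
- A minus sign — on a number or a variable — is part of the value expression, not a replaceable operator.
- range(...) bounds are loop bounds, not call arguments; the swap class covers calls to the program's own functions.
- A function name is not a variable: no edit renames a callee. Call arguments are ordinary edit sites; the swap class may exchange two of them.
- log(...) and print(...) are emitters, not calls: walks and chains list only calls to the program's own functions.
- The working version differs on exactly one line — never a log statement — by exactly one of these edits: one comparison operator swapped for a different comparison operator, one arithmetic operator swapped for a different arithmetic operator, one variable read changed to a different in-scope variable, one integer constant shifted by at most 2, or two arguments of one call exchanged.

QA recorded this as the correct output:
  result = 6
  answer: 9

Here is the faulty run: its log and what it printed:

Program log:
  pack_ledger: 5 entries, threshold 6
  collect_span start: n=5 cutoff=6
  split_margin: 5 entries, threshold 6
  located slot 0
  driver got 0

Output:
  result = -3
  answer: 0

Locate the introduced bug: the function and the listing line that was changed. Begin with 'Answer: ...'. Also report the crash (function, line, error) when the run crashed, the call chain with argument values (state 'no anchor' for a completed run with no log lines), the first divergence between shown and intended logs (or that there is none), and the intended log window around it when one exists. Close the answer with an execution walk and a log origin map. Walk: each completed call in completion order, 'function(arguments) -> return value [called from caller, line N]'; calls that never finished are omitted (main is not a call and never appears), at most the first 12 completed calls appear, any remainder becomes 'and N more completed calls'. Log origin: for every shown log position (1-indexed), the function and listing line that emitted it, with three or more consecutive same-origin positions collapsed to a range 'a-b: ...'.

Answer: the defect is in pack_ledger at line 23.
Key observation: At log position 5 the runs split — shown 'driver got 0', but the working version logs 'driver got 9'.
Call chain: main.
First divergence: position 5 — shown 'driver got 0', intended 'driver got 9'.
Intended log window:
  3: split_margin: 5 entries, threshold 6
  4: located slot 0
  5: driver got 9
Execution walk:
  split_margin([6, -5, 2, 3, 11], 6) -> 0  [called from collect_span, line 9]
  collect_span([6, -5, 2, 3, 11], 6) -> 18  [called from pack_ledger, line 21]
  tally_events(2, 18) -> 0  [called from pack_ledger, line 23]
  pack_ledger([6, -5, 2, 3, 11], 6) -> 0  [called from main, line 28]
Log origins:
  1: from pack_ledger, line 20
  2: from collect_span, line 8
  3: from split_margin, line 2
  4: from collect_span, line 10
  5: from main, line 29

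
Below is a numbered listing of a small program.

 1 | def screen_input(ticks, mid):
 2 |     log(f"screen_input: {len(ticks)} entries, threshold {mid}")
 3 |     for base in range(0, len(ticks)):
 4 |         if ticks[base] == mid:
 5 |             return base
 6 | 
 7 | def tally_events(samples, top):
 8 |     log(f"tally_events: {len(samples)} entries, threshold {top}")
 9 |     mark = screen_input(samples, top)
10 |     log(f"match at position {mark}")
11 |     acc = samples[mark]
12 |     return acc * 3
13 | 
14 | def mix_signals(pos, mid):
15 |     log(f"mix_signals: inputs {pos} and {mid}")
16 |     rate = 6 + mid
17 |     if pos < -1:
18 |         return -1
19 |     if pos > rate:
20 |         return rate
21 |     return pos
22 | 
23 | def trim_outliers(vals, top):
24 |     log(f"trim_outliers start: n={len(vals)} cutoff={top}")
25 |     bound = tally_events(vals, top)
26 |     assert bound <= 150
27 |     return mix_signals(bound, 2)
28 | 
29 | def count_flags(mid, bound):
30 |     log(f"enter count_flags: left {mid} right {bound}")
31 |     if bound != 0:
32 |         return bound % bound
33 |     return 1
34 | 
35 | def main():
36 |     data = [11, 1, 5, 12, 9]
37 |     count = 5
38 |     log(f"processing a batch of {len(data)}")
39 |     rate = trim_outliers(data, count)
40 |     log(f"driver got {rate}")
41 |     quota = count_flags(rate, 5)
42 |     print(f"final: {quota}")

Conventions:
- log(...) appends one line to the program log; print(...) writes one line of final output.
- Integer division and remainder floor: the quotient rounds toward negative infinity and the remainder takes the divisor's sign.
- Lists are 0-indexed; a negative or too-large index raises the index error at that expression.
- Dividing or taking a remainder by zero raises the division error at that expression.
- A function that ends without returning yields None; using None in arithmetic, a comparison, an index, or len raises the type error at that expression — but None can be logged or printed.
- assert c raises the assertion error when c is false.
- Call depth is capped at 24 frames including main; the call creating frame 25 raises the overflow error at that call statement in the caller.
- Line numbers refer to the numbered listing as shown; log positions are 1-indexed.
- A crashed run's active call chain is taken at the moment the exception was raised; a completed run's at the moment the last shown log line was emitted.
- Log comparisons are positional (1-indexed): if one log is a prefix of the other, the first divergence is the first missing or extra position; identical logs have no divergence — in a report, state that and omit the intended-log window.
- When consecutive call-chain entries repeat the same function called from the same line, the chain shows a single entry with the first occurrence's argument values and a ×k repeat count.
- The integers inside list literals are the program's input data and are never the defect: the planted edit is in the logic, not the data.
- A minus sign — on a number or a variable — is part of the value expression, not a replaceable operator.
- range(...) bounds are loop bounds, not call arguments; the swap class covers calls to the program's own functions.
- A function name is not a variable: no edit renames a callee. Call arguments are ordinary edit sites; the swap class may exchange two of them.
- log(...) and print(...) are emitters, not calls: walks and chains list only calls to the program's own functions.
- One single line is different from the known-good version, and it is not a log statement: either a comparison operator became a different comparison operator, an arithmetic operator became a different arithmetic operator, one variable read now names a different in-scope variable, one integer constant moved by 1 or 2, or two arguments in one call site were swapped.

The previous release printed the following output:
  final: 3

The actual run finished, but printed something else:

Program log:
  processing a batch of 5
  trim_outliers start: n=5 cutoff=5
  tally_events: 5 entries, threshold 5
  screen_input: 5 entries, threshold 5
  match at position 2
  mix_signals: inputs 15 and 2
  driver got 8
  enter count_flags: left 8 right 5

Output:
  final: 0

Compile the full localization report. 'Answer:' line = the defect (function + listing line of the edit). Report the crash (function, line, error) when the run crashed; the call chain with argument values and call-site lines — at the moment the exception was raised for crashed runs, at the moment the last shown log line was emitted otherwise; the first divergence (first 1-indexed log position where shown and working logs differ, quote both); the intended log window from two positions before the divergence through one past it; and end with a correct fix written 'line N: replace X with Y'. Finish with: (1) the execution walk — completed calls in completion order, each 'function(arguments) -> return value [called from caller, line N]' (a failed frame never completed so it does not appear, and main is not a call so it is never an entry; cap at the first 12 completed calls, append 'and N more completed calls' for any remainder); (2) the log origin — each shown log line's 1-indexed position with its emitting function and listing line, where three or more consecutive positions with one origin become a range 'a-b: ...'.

Answer: the defect is in count_flags at line 32.
Key observation: No log line changed; the fault shows up purely in the output.
Call chain: main -> count_flags(8, 5) (called at line 41).
First divergence: there is none — every log position agrees.
Execution walk:
  screen_input([11, 1, 5, 12, 9], 5) -> 2  [called from tally_events, line 9]
  tally_events([11, 1, 5, 12, 9], 5) -> 15  [called from trim_outliers, line 25]
  mix_signals(15, 2) -> 8  [called from trim_outliers, line 27]
  trim_outliers([11, 1, 5, 12, 9], 5) -> 8  [called from main, line 39]
  count_flags(8, 5) -> 0  [called from main, line 41]
Log origins:
  1: emitted by main (line 38)
  2: emitted by trim_outliers (line 24)
  3: emitted by tally_events (line 8)
  4: emitted by screen_input (line 2)
  5: emitted by tally_events (line 10)
  6: emitted by mix_signals (line 15)
  7: emitted by main (line 40)
  8: emitted by count_flags (line 30)
A correct fix: line 32: replace `bound % bound` with `mid % bound`.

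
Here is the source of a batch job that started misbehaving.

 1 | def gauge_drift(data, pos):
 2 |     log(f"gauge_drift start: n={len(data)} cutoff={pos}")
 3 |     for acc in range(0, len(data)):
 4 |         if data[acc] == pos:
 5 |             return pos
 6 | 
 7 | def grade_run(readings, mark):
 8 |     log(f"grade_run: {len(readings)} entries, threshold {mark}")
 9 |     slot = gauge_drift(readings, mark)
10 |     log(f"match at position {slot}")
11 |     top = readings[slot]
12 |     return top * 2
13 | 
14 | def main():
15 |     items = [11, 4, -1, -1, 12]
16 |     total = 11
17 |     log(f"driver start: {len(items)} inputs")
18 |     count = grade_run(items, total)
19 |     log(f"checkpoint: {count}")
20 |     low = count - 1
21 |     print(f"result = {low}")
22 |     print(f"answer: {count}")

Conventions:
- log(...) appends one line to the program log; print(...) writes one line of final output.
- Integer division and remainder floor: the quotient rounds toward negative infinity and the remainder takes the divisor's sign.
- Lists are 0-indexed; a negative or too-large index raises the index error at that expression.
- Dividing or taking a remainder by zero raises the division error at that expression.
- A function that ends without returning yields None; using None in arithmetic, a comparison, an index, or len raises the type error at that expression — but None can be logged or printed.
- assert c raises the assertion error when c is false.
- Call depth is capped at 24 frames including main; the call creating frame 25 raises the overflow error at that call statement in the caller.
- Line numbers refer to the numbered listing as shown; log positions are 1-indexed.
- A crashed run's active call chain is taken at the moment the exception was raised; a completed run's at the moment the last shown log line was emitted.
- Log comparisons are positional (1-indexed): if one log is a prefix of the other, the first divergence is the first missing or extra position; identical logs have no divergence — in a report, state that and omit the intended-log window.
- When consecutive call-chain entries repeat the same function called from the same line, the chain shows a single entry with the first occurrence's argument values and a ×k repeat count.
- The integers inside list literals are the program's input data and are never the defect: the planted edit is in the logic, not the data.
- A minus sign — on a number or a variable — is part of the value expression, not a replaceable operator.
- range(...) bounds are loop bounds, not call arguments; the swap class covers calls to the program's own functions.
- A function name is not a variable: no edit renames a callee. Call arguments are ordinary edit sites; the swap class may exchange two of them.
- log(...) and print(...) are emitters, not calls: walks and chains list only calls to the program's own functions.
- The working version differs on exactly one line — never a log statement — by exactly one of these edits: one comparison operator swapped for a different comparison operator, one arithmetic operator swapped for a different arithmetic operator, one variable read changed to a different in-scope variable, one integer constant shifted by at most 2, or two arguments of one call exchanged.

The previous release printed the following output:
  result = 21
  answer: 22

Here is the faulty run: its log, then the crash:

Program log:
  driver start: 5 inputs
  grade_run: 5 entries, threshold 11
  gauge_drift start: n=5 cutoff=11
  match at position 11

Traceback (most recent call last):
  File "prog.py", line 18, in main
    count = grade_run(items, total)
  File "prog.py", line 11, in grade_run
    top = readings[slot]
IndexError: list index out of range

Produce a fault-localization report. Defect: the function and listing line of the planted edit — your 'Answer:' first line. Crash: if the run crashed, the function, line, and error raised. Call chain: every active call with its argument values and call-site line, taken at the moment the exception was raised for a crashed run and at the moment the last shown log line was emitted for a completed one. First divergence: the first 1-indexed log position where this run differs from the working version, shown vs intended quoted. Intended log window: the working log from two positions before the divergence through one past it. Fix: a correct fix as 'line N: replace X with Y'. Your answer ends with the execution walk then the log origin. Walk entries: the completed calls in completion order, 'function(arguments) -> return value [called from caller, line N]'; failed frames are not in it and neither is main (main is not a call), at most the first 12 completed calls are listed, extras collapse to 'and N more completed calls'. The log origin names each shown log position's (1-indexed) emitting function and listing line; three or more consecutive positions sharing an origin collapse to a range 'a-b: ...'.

Answer: the defect is in gauge_drift at line 5.
The tell: The earliest visible damage is log position 4 — 'match at position 11' rather than the intended 'match at position 0'.
Crash: grade_run, line 11, IndexError.
Call chain: main -> grade_run([11, 4, -1, -1, 12], 11) (called at line 18).
First divergence: position 4 — the shown line 'match at position 11' should read 'match at position 0'.
Intended log window:
  2: grade_run: 5 entries, threshold 11
  3: gauge_drift start: n=5 cutoff=11
  4: match at position 0
  5: checkpoint: 22
Execution walk:
  gauge_drift([11, 4, -1, -1, 12], 11) -> 11  [called from grade_run, line 9]
Log origin:
  1 — main, line 17
  2 — grade_run, line 8
  3 — gauge_drift, line 2
  4 — grade_run, line 10
A correct fix: line 5: replace `pos` with `acc`.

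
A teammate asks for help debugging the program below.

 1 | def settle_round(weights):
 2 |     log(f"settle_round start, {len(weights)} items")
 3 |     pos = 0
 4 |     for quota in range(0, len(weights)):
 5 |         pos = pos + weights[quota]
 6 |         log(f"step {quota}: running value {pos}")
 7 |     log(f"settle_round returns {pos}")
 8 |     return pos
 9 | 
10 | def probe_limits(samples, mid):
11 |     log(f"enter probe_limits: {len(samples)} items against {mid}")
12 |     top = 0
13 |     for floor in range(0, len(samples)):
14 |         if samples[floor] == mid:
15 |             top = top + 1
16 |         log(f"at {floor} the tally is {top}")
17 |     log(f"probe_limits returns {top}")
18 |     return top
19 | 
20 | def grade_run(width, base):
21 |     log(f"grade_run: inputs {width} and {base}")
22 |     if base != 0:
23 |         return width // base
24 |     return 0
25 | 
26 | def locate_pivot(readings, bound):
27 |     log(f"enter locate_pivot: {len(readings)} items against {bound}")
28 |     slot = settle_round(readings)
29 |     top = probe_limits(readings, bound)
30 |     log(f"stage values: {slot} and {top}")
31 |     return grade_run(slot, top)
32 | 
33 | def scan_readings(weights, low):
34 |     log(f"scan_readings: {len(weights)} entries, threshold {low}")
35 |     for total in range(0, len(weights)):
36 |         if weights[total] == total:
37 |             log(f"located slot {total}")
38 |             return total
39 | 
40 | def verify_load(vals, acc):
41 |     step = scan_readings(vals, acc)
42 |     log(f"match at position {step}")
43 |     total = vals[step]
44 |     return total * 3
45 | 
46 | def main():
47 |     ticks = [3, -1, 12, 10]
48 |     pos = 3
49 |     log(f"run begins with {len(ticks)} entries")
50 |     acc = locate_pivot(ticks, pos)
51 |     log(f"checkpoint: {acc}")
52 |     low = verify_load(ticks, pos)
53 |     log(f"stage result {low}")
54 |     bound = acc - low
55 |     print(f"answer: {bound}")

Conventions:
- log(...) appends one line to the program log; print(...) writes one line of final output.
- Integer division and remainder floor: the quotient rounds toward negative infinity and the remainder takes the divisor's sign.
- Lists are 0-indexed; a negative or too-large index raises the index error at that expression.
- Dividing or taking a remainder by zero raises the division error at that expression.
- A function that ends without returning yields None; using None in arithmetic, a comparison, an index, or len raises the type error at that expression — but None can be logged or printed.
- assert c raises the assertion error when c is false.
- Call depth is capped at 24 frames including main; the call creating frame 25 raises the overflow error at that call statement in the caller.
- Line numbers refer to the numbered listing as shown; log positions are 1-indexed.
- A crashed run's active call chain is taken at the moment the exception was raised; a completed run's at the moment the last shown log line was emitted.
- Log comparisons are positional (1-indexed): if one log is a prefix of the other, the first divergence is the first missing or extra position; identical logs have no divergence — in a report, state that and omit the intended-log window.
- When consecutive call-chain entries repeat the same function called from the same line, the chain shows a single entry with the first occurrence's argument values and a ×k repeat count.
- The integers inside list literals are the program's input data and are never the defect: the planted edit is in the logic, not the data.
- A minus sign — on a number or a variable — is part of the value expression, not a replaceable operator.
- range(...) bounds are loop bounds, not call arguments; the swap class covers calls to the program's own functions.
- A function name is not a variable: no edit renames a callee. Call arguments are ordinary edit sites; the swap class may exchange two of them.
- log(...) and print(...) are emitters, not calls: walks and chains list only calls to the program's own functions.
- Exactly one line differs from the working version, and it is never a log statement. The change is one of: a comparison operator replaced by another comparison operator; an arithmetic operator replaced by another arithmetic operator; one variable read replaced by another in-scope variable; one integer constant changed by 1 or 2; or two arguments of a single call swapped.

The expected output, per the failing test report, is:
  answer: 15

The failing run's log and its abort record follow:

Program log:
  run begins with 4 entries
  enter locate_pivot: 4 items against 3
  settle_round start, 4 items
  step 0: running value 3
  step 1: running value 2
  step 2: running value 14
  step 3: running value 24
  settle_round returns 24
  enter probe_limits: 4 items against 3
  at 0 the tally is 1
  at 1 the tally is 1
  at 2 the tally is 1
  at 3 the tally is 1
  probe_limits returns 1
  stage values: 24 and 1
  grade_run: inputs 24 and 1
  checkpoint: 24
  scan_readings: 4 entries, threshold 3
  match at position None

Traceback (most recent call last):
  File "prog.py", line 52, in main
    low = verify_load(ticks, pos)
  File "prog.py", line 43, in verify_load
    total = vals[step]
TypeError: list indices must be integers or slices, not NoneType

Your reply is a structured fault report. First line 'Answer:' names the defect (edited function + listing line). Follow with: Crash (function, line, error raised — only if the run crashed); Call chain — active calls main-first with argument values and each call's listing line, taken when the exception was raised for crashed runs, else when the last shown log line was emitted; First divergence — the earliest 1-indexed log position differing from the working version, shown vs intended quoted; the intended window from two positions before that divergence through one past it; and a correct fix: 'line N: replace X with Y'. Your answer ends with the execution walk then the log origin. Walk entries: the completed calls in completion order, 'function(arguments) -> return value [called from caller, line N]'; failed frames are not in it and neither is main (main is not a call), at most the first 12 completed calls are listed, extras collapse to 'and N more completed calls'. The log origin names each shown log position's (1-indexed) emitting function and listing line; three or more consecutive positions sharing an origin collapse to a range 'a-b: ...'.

Answer: the defect is in scan_readings at line 36.
The tell: The log first diverges at position 19: the faulty run prints 'match at position None' where the working version prints 'located slot 0'.
Crash: verify_load, line 43, TypeError.
Call chain: main -> verify_load([3, -1, 12, 10], 3) (called at line 52).
First divergence: position 19 — the shown line 'match at position None' should read 'located slot 0'.
Intended log window:
  17: checkpoint: 24
  18: scan_readings: 4 entries, threshold 3
  19: located slot 0
  20: match at position 0
Execution walk:
  settle_round([3, -1, 12, 10]) -> 24  [called from locate_pivot, line 28]
  probe_limits([3, -1, 12, 10], 3) -> 1  [called from locate_pivot, line 29]
  grade_run(24, 1) -> 24  [called from locate_pivot, line 31]
  locate_pivot([3, -1, 12, 10], 3) -> 24  [called from main, line 50]
  scan_readings([3, -1, 12, 10], 3) -> None  [called from verify_load, line 41]
Log origin:
  1 — main, line 49
  2 — locate_pivot, line 27
  3 — settle_round, line 2
  4-7 — settle_round, line 6
  8 — settle_round, line 7
  9 — probe_limits, line 11
  10-13 — probe_limits, line 16
  14 — probe_limits, line 17
  15 — locate_pivot, line 30
  16 — grade_run, line 21
  17 — main, line 51
  18 — scan_readings, line 34
  19 — verify_load, line 42
A correct fix: line 36: replace `weights[total] == total` with `weights[total] == low`.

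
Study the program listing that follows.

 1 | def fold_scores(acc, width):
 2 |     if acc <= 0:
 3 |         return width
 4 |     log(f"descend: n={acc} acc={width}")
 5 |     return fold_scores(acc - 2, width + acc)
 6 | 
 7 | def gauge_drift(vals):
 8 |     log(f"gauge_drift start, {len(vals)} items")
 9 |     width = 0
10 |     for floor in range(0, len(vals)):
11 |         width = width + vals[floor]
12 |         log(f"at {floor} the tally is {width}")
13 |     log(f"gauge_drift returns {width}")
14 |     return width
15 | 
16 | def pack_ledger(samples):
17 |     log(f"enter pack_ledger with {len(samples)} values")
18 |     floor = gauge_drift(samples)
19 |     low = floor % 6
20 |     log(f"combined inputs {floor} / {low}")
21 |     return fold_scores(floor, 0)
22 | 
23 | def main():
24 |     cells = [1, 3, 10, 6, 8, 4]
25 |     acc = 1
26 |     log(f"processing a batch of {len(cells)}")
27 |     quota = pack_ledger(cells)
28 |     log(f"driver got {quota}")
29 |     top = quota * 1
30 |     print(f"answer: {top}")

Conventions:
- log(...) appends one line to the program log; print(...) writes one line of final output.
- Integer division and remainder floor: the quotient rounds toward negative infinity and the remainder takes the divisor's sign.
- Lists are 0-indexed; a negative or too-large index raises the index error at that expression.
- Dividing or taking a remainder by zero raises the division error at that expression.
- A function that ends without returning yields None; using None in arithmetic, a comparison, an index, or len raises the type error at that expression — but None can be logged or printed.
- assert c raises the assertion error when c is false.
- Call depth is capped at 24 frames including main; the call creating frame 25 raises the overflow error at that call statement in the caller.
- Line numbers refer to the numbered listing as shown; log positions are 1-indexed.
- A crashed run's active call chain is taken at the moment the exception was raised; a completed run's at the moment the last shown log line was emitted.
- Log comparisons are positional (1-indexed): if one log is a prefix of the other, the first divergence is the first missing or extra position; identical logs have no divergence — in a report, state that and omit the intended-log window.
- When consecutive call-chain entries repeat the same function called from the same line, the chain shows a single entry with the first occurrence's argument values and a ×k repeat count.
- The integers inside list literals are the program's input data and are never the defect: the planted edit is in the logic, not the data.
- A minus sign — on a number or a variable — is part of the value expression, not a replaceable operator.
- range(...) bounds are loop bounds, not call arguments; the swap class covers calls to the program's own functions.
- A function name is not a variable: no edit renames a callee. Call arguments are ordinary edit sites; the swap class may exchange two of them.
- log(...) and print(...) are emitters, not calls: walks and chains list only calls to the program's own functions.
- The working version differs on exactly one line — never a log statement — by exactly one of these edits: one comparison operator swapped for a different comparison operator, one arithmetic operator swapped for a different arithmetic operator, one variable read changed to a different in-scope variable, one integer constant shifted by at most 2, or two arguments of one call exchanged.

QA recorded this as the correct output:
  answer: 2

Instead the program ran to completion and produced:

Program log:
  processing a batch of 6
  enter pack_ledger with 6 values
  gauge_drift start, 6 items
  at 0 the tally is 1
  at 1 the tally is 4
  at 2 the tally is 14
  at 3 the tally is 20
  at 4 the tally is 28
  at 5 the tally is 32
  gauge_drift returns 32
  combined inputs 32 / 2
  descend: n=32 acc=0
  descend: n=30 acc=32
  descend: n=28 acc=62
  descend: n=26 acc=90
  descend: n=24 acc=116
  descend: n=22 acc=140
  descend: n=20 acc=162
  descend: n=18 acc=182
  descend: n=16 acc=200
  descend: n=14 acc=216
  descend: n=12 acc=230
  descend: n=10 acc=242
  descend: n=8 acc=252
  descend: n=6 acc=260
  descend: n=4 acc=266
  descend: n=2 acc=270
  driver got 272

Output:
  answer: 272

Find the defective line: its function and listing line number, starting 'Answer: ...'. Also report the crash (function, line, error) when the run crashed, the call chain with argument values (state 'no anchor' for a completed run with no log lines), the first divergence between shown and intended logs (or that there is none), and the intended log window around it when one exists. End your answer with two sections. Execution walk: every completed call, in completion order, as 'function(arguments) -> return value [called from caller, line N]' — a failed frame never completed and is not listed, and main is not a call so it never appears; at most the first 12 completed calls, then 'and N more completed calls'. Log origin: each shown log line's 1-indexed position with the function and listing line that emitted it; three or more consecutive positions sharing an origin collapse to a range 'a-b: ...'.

Answer: the defect is in pack_ledger at line 21.
Key fact: The log first diverges at position 12: the faulty run prints 'descend: n=32 acc=0' where the working version prints 'descend: n=2 acc=0'.
Call chain: main.
First divergence: at position 12 the run shows 'descend: n=32 acc=0' where the working version logs 'descend: n=2 acc=0'.
Intended log window:
  10: gauge_drift returns 32
  11: combined inputs 32 / 2
  12: descend: n=2 acc=0
  13: driver got 2
Execution walk:
  gauge_drift([1, 3, 10, 6, 8, 4]) -> 32  [called from pack_ledger, line 18]
  fold_scores(0, 272) -> 272  [called from fold_scores, line 5]
  fold_scores(2, 270) -> 272  [called from fold_scores, line 5]
  fold_scores(4, 266) -> 272  [called from fold_scores, line 5]
  fold_scores(6, 260) -> 272  [called from fold_scores, line 5]
  fold_scores(8, 252) -> 272  [called from fold_scores, line 5]
  fold_scores(10, 242) -> 272  [called from fold_scores, line 5]
  fold_scores(12, 230) -> 272  [called from fold_scores, line 5]
  fold_scores(14, 216) -> 272  [called from fold_scores, line 5]
  fold_scores(16, 200) -> 272  [called from fold_scores, line 5]
  fold_scores(18, 182) -> 272  [called from fold_scores, line 5]
  fold_scores(20, 162) -> 272  [called from fold_scores, line 5]
  ... and 7 more completed calls
Log origin:
  1: logged in main at line 26
  2: logged in pack_ledger at line 17
  3: logged in gauge_drift at line 8
  4-9: logged in gauge_drift at line 12
  10: logged in gauge_drift at line 13
  11: logged in pack_ledger at line 20
  12-27: logged in fold_scores at line 4
  28: logged in main at line 28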